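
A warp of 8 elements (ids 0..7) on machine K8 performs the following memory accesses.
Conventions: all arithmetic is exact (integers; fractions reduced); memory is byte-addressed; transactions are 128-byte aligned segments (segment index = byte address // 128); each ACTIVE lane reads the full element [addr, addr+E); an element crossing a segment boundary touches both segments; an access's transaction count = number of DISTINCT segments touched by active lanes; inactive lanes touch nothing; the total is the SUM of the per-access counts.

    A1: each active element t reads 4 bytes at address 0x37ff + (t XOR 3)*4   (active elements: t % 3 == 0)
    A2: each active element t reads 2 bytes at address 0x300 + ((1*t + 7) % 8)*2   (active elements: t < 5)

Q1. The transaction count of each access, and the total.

A1: 2 transactions
A2: 1 transaction

Answer: 2,1; total 3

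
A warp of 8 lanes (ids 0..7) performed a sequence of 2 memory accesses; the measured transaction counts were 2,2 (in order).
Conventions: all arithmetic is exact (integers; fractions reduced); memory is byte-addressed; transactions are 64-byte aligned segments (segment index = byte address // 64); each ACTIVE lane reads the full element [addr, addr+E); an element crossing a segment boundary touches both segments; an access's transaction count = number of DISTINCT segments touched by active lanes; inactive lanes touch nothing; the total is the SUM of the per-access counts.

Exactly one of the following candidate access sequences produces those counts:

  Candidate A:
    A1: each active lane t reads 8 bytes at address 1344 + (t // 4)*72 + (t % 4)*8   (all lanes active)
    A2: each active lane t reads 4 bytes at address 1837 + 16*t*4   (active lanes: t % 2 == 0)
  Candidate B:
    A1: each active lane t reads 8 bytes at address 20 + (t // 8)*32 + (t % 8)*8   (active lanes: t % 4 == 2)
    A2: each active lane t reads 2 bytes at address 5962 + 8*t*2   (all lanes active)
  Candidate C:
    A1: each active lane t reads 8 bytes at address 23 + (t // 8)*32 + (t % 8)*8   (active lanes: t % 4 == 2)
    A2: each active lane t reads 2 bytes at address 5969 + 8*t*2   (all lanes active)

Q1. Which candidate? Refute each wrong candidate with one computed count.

A: A2 gives 4 transactions, not 2
C: A2 gives 3 transactions, not 2
B: all counts match (2,2)

Answer: B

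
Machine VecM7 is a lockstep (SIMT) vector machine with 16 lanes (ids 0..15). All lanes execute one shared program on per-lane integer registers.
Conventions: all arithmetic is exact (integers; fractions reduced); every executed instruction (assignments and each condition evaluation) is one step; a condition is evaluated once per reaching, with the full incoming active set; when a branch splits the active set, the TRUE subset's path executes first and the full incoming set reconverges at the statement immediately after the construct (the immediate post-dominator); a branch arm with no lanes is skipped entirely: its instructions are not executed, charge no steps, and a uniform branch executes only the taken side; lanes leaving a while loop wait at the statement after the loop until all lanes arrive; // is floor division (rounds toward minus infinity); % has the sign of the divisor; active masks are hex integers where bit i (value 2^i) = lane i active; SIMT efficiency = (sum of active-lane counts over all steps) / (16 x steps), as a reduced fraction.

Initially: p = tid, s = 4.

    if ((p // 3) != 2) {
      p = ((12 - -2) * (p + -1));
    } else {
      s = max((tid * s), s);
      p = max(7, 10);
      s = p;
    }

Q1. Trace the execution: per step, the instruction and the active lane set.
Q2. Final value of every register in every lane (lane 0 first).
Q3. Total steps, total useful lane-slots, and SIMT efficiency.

step 0: eval ((p // 3) != 2)         0xffff
step 1: p <- ((12 - -2) * (p + -1))  0xfe3f
step 2: s <- max((tid * s), s)       0x01c0
step 3: p <- max(7, 10)              0x01c0
step 4: s <- p                       0x01c0

Answer: 5 steps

p: -14,0,14,28,42,56,10,10,10,112,126,140,154,168,182,196
s: 4,4,4,4,4,4,10,10,10,4,4,4,4,4,4,4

steps = 5; useful = 38; efficiency = 38/80 = 19/40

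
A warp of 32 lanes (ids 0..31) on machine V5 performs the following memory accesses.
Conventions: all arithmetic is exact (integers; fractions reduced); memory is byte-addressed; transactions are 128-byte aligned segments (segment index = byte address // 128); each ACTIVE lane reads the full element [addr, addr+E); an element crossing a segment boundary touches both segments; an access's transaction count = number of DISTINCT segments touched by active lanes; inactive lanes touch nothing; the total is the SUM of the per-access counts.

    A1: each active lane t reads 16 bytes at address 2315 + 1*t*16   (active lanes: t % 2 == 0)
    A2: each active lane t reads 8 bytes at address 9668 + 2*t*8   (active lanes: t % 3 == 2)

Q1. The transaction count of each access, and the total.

A1: 4 transactions
A2: 5 transactions

Answer: 4,5; total 9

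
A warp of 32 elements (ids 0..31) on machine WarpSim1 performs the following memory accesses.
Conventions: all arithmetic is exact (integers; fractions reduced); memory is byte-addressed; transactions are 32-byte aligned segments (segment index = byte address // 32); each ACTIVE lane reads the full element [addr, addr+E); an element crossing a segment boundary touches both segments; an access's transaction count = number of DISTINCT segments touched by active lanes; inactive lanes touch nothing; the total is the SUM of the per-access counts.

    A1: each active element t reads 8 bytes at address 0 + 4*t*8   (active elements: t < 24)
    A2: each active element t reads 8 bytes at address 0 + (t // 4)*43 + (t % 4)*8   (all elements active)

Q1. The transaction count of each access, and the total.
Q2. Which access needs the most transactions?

A1: 24 transactions
A2: 11 transactions

Answer: 24,11; total 35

Answer: A1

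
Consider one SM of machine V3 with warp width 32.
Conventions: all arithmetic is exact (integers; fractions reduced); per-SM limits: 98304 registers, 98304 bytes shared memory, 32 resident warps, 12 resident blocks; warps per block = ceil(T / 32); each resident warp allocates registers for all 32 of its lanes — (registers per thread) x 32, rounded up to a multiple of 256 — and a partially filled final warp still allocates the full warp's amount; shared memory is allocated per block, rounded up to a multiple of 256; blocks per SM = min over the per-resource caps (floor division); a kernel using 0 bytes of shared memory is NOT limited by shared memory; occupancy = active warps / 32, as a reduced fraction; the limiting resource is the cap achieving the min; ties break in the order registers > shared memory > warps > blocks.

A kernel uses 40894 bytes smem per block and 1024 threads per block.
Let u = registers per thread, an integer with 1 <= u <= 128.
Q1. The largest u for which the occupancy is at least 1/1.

Answer: u = 96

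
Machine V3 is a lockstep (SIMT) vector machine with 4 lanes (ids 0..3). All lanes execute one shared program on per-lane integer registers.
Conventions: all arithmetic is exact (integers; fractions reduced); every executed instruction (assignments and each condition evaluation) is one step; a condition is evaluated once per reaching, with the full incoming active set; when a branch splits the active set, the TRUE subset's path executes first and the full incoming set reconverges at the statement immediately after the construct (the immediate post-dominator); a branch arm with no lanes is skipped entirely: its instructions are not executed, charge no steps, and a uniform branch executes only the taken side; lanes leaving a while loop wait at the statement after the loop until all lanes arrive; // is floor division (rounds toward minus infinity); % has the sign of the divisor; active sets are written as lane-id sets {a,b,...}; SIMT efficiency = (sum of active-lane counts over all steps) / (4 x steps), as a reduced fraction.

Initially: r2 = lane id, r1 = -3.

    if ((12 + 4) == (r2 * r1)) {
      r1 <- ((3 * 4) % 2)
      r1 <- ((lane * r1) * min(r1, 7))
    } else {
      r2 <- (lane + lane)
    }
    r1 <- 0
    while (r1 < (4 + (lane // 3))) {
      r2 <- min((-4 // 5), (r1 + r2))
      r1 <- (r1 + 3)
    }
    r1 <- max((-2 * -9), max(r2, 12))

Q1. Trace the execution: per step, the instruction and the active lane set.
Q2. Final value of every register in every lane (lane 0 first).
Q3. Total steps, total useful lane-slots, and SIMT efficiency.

step 0: eval ((12 + 4) == (r2 * r1)) {0,1,2,3}
step 1: r2 <- (lane + lane)          {0,1,2,3}
step 2: r1 <- 0                      {0,1,2,3}
step 3: eval (r1 < (4 + (lane // 3))) {0,1,2,3}
step 4: r2 <- min((-4 // 5), (r1 + r2)) {0,1,2,3}
step 5: r1 <- (r1 + 3)               {0,1,2,3}
step 6: eval (r1 < (4 + (lane // 3))) {0,1,2,3}
step 7: r2 <- min((-4 // 5), (r1 + r2)) {0,1,2,3}
step 8: r1 <- (r1 + 3)               {0,1,2,3}
step 9: eval (r1 < (4 + (lane // 3))) {0,1,2,3}
step 10: r1 <- max((-2 * -9), max(r2, 12)) {0,1,2,3}

Answer: 11 steps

r2: -1,-1,-1,-1
r1: 18,18,18,18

steps = 11; useful = 44; efficiency = 44/44 = 1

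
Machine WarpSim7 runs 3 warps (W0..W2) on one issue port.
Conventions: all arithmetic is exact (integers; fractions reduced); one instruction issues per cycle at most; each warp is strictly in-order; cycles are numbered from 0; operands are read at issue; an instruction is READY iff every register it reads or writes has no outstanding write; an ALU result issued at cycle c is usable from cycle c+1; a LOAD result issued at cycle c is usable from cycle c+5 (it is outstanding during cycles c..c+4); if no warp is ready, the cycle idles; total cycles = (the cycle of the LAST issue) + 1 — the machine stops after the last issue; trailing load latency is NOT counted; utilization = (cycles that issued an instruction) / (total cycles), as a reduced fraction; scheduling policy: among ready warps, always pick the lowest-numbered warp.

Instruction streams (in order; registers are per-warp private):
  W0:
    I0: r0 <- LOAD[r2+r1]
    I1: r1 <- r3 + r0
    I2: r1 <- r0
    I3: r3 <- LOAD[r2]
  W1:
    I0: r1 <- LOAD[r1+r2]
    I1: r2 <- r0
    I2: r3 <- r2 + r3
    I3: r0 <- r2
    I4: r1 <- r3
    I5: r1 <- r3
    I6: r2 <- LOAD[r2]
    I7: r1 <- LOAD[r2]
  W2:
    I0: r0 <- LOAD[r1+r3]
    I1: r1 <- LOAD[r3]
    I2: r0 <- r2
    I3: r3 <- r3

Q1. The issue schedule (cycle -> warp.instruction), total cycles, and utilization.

cycle 0: W0.I0
cycle 1: W1.I0
cycle 2: W1.I1
cycle 3: W1.I2
cycle 4: W1.I3
cycle 5: W0.I1
cycle 6: W0.I2
cycle 7: W0.I3
cycle 8: W1.I4
cycle 9: W1.I5
cycle 10: W1.I6
cycle 11: W2.I0
cycle 12: W2.I1
cycle 13: idle
cycle 14: idle
cycle 15: W1.I7
cycle 16: W2.I2
cycle 17: W2.I3

Answer: 18 cycles, utilization 8/9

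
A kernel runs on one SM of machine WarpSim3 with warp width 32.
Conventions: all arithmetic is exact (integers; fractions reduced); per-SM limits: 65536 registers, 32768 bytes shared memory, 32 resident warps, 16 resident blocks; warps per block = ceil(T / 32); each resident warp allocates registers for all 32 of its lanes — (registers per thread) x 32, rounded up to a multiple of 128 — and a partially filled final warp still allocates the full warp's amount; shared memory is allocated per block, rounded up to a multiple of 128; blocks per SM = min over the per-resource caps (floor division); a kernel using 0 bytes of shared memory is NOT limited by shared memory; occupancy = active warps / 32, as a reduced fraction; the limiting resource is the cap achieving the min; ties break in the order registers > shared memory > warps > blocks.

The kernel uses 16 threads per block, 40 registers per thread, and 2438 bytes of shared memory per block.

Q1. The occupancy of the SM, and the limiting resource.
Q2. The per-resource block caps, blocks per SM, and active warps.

Answer: occupancy 3/8, limited by shared memory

registers: 51 blocks
shared memory: 12 blocks
warps: 32 blocks
blocks: 16 blocks

Answer: 12 blocks, 12 active warps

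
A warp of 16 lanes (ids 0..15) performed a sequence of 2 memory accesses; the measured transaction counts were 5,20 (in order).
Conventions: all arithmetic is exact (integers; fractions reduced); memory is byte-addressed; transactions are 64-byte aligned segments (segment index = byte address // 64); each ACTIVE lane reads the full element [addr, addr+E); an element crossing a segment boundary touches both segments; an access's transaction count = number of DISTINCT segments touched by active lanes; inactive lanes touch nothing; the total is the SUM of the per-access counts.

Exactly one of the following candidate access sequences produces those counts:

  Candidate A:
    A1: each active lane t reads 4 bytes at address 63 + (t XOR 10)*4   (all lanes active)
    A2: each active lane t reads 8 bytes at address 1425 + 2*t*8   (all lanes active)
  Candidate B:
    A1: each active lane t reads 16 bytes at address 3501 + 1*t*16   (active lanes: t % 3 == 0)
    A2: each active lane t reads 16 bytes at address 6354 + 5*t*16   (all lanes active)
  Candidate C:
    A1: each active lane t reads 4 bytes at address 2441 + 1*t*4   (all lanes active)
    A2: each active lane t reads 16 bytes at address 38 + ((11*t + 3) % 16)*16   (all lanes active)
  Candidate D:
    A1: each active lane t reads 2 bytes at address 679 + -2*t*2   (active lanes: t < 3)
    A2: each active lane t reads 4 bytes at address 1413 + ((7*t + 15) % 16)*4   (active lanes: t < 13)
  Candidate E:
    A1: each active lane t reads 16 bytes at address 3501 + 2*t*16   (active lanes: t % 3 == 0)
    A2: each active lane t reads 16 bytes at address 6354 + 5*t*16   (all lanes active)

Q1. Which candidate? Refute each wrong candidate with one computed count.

A: A1 gives 2 transactions, not 5
C: A1 gives 2 transactions, not 5
D: A1 gives 1 transaction, not 5
E: A1 gives 6 transactions, not 5
B: all counts match (5,20)

Answer: B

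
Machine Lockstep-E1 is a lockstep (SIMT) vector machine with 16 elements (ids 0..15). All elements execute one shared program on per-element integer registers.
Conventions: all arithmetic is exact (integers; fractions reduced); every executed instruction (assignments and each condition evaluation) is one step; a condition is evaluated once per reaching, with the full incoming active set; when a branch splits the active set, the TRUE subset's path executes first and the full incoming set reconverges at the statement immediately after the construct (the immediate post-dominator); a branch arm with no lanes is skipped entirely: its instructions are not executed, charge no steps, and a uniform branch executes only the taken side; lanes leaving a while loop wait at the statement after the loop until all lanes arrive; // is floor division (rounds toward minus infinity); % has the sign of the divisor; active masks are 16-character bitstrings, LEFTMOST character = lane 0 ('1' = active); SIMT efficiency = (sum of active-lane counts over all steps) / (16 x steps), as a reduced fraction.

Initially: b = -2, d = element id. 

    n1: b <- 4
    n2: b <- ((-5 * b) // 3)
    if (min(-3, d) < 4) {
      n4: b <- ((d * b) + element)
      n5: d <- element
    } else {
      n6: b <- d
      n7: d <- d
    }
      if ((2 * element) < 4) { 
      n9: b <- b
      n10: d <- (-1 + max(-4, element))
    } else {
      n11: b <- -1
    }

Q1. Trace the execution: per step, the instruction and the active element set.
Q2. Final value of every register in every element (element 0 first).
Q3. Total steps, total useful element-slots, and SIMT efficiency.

step 0: b <- 4                       1111111111111111
step 1: b <- ((-5 * b) // 3)         1111111111111111
step 2: eval (min(-3, d) < 4)        1111111111111111
step 3: b <- ((d * b) + element)     1111111111111111
step 4: d <- element                 1111111111111111
step 5: eval ((2 * element) < 4)     1111111111111111
step 6: b <- b                       1100000000000000
step 7: d <- (-1 + max(-4, element)) 1100000000000000
step 8: b <- -1                      0011111111111111

Answer: 9 steps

b: 0,-6,-1,-1,-1,-1,-1,-1,-1,-1,-1,-1,-1,-1,-1,-1
d: -1,0,2,3,4,5,6,7,8,9,10,11,12,13,14,15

steps = 9; useful = 114; efficiency = 114/144 = 19/24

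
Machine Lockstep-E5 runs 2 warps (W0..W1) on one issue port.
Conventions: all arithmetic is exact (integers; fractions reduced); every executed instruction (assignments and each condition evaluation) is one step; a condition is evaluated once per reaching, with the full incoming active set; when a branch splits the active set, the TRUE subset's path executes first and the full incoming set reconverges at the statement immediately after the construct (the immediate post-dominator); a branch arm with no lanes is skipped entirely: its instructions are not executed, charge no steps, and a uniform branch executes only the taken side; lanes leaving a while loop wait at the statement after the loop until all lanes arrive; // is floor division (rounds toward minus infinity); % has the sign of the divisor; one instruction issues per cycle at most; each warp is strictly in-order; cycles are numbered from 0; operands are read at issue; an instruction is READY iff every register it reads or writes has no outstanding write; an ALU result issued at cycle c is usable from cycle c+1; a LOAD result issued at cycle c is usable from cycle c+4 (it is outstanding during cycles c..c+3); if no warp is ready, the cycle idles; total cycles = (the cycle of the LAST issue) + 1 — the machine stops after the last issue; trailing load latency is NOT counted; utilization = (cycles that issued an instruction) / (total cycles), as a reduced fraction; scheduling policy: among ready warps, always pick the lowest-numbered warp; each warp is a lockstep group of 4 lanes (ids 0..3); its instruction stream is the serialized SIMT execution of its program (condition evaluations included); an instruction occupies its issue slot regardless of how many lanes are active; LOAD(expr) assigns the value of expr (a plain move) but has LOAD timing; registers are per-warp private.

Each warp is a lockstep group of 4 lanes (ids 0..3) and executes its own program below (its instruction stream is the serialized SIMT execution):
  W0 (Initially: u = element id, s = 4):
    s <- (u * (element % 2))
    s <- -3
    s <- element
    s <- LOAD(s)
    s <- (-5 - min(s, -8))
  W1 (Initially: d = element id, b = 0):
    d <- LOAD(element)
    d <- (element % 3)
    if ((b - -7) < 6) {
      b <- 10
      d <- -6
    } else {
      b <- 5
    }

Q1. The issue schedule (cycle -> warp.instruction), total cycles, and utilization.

cycle 0: W0.I0
cycle 1: W0.I1
cycle 2: W0.I2
cycle 3: W0.I3
cycle 4: W1.I0
cycle 5: idle
cycle 6: idle
cycle 7: W0.I4
cycle 8: W1.I1
cycle 9: W1.I2
cycle 10: W1.I3

Answer: 11 cycles, utilization 9/11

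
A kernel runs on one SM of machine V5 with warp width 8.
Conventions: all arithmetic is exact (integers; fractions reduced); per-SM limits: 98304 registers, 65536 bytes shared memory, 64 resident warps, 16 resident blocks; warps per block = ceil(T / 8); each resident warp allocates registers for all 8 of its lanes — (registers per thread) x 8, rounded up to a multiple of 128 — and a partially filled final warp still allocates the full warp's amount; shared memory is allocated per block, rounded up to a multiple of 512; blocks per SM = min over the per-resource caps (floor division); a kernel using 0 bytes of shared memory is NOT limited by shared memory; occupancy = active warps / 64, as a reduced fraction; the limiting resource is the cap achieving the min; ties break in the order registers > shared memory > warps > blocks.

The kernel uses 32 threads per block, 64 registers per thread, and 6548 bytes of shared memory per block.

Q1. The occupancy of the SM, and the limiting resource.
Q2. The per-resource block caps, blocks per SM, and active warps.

Answer: occupancy 9/16, limited by shared memory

registers: 48 blocks
shared memory: 9 blocks
warps: 16 blocks
blocks: 16 blocks

Answer: 9 blocks, 36 active warps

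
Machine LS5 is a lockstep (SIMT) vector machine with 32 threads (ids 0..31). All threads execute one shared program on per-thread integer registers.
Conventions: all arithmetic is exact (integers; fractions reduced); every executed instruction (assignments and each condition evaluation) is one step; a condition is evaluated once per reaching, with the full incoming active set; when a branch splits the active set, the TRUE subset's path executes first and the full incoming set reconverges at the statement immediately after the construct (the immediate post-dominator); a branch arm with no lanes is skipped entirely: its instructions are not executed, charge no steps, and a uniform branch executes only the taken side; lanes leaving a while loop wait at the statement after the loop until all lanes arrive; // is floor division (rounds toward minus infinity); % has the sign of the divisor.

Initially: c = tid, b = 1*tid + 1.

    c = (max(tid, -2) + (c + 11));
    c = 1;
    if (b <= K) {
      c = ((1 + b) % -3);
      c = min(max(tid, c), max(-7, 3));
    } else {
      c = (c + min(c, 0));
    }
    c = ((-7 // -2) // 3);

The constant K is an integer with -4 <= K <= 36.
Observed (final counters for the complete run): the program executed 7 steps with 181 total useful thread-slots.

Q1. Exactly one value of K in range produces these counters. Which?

Answer: K = 21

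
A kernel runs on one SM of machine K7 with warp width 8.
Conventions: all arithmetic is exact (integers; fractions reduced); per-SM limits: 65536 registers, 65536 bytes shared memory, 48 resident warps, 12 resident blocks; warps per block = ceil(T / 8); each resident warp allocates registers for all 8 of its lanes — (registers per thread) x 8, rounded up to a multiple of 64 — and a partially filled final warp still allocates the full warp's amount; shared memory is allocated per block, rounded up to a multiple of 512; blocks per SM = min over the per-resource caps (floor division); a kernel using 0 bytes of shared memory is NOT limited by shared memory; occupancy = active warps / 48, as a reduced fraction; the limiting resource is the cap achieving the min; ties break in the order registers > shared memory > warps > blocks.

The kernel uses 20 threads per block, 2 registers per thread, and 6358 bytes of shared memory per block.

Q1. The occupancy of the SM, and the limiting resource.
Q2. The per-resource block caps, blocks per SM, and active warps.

Answer: occupancy 9/16, limited by shared memory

registers: 341 blocks
shared memory: 9 blocks
warps: 16 blocks
blocks: 12 blocks

Answer: 9 blocks, 27 active warps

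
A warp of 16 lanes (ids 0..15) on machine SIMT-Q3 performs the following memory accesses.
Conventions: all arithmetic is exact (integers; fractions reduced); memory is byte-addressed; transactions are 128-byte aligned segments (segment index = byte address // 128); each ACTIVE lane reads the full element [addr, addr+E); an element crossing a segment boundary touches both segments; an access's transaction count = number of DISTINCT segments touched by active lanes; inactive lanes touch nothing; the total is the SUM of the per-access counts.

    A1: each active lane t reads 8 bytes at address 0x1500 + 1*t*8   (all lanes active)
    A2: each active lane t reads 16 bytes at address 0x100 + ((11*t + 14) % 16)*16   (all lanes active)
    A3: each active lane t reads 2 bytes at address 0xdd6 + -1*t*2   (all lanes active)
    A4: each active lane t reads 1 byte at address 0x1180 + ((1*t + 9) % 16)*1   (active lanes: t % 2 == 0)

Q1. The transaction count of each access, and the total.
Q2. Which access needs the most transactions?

A1: 1 transaction
A2: 2 transactions
A3: 1 transaction
A4: 1 transaction

Answer: 1,2,1,1; total 5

Answer: A2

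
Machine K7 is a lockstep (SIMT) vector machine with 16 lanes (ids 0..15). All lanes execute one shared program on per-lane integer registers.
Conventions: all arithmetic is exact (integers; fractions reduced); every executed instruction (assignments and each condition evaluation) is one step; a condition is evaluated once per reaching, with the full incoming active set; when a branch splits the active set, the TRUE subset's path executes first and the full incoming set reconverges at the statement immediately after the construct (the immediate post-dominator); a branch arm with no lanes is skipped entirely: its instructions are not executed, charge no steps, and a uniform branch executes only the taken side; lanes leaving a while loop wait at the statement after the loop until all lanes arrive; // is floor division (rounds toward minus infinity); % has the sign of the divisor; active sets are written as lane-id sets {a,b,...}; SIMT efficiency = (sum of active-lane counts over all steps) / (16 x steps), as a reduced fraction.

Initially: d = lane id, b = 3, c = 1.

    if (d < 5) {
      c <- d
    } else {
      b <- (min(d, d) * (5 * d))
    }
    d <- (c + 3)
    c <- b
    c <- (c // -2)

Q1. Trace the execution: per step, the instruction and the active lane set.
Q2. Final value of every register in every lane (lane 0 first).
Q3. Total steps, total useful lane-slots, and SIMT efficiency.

step 0: eval (d < 5)                 {0,1,2,3,4,5,6,7,8,9,10,11,12,13,14,15}
step 1: c <- d                       {0,1,2,3,4}
step 2: b <- (min(d, d) * (5 * d))   {5,6,7,8,9,10,11,12,13,14,15}
step 3: d <- (c + 3)                 {0,1,2,3,4,5,6,7,8,9,10,11,12,13,14,15}
step 4: c <- b                       {0,1,2,3,4,5,6,7,8,9,10,11,12,13,14,15}
step 5: c <- (c // -2)               {0,1,2,3,4,5,6,7,8,9,10,11,12,13,14,15}

Answer: 6 steps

d: 3,4,5,6,7,4,4,4,4,4,4,4,4,4,4,4
b: 3,3,3,3,3,125,180,245,320,405,500,605,720,845,980,1125
c: -2,-2,-2,-2,-2,-63,-90,-123,-160,-203,-250,-303,-360,-423,-490,-563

steps = 6; useful = 80; efficiency = 80/96 = 5/6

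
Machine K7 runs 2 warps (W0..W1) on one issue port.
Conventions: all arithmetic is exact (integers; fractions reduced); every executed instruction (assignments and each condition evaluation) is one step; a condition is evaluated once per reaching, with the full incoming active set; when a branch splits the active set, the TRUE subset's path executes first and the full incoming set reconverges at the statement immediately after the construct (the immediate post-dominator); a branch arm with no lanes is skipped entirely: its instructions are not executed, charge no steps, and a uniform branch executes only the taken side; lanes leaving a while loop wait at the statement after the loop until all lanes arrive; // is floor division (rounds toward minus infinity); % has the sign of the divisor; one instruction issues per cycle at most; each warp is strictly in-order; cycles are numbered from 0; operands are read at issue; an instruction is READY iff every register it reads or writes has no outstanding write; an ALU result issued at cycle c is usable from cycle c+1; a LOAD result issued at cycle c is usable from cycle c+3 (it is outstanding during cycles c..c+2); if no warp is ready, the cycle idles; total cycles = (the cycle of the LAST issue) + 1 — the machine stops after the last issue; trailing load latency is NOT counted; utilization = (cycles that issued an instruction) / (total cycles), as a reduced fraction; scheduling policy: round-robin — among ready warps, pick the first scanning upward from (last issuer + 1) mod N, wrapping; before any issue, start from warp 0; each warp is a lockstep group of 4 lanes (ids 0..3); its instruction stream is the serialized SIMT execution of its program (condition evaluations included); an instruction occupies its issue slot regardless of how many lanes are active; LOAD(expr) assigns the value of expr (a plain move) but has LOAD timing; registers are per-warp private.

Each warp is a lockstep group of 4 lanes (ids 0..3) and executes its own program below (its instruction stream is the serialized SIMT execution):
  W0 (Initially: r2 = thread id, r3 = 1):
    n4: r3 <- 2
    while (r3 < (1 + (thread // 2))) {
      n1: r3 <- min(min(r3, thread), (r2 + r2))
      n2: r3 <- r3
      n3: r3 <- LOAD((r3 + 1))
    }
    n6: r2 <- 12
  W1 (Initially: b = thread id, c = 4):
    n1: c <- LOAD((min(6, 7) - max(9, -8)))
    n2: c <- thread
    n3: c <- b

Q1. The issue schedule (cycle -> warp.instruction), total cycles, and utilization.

cycle 0: W0.I0
cycle 1: W1.I0
cycle 2: W0.I1
cycle 3: W0.I2
cycle 4: W1.I1
cycle 5: W1.I2

Answer: 6 cycles, utilization 1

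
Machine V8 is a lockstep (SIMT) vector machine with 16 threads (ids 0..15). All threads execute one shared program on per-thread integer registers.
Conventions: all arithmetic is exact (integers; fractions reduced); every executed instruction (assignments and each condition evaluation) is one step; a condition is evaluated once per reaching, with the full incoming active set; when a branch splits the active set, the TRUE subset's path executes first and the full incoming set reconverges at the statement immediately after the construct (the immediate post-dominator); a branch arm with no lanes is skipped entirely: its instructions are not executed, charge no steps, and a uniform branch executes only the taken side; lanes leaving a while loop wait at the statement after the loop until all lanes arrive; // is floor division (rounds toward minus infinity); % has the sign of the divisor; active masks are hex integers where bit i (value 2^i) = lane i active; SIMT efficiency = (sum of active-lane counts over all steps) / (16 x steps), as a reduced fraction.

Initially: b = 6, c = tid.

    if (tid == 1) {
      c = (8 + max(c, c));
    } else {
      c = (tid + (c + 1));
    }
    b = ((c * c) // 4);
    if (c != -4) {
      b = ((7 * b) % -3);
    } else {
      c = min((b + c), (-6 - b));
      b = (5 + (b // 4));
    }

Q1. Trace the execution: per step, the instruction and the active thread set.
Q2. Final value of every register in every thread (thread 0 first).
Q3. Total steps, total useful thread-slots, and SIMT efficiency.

step 0: eval (tid == 1)              0xffff
step 1: c <- (8 + max(c, c))         0x0002
step 2: c <- (tid + (c + 1))         0xfffd
step 3: b <- ((c * c) // 4)          0xffff
step 4: eval (c != -4)               0xffff
step 5: b <- ((7 * b) % -3)          0xffff

Answer: 6 steps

b: 0,-1,0,0,-1,0,0,-1,0,0,-1,0,0,-1,0,0
c: 1,9,5,7,9,11,13,15,17,19,21,23,25,27,29,31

steps = 6; useful = 80; efficiency = 80/96 = 5/6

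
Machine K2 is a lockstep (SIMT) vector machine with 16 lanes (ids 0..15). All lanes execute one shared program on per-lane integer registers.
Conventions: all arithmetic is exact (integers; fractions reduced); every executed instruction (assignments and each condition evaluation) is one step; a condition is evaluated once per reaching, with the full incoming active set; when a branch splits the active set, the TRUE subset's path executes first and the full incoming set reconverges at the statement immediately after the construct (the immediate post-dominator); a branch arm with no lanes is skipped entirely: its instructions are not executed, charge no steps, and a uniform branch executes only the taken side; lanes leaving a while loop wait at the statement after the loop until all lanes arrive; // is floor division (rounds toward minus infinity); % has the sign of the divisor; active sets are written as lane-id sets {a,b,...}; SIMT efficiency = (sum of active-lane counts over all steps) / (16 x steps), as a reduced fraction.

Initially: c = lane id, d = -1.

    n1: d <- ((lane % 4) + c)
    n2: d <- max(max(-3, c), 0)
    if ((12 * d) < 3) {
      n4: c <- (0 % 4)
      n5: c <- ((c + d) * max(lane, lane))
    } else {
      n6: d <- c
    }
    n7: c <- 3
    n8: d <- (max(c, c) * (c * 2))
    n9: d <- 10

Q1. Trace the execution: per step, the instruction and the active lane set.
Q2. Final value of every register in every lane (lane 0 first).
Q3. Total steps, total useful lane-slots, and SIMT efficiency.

step 0: d <- ((lane % 4) + c)        {0,1,2,3,4,5,6,7,8,9,10,11,12,13,14,15}
step 1: d <- max(max(-3, c), 0)      {0,1,2,3,4,5,6,7,8,9,10,11,12,13,14,15}
step 2: eval ((12 * d) < 3)          {0,1,2,3,4,5,6,7,8,9,10,11,12,13,14,15}
step 3: c <- (0 % 4)                 {0}
step 4: c <- ((c + d) * max(lane, lane)) {0}
step 5: d <- c                       {1,2,3,4,5,6,7,8,9,10,11,12,13,14,15}
step 6: c <- 3                       {0,1,2,3,4,5,6,7,8,9,10,11,12,13,14,15}
step 7: d <- (max(c, c) * (c * 2))   {0,1,2,3,4,5,6,7,8,9,10,11,12,13,14,15}
step 8: d <- 10                      {0,1,2,3,4,5,6,7,8,9,10,11,12,13,14,15}

Answer: 9 steps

c: 3,3,3,3,3,3,3,3,3,3,3,3,3,3,3,3
d: 10,10,10,10,10,10,10,10,10,10,10,10,10,10,10,10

steps = 9; useful = 113; efficiency = 113/144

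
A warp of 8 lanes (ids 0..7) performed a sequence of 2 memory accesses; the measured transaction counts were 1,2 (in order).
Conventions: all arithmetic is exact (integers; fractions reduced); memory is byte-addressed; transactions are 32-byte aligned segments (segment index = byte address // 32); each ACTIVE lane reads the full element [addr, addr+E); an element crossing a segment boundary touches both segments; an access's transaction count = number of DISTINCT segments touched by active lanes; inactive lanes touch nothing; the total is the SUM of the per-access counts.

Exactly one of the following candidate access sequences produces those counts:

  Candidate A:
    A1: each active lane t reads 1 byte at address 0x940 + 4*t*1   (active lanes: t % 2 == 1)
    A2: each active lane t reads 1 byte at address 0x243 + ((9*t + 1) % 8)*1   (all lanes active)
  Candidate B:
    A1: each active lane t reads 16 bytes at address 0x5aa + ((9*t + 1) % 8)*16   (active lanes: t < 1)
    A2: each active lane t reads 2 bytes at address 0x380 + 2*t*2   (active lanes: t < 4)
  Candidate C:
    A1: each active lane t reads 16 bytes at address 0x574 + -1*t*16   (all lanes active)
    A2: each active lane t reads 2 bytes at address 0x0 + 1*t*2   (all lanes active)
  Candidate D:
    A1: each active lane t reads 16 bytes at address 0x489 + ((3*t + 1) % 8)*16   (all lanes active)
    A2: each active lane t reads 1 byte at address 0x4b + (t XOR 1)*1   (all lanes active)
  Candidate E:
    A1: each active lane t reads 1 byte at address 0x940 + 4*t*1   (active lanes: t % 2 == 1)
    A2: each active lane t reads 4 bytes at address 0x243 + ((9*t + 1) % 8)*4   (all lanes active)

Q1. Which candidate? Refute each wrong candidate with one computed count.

A: A2 gives 1 transaction, not 2
B: A1 gives 2 transactions, not 1
C: A1 gives 5 transactions, not 1
D: A1 gives 5 transactions, not 1
E: all counts match (1,2)

Answer: E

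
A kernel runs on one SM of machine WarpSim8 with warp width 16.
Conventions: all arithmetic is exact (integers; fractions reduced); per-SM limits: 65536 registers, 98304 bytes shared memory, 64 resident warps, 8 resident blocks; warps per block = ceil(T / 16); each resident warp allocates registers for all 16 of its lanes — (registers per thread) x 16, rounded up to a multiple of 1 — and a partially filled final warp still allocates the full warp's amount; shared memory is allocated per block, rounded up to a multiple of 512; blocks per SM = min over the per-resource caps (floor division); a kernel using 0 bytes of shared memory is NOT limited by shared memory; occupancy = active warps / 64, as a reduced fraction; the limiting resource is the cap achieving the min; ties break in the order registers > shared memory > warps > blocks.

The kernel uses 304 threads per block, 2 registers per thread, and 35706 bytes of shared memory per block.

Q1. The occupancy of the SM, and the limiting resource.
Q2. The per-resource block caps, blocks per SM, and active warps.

Answer: occupancy 19/32, limited by shared memory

registers: 107 blocks
shared memory: 2 blocks
warps: 3 blocks
blocks: 8 blocks

Answer: 2 blocks, 38 active warps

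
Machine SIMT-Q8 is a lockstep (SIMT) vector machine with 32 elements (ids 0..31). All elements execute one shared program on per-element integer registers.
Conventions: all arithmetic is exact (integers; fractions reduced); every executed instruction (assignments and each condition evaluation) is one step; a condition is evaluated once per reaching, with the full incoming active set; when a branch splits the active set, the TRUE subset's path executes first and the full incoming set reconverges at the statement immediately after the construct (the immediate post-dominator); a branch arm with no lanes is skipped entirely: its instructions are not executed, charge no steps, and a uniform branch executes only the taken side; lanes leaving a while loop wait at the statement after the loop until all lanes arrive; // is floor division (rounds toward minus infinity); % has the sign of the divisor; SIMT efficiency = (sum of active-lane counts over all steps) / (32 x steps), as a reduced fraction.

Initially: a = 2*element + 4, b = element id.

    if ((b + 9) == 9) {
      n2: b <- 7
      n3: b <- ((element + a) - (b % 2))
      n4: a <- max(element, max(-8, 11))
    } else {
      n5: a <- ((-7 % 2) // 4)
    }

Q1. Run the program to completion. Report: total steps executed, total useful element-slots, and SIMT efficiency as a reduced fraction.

Answer: 5 steps, 66 useful, 33/80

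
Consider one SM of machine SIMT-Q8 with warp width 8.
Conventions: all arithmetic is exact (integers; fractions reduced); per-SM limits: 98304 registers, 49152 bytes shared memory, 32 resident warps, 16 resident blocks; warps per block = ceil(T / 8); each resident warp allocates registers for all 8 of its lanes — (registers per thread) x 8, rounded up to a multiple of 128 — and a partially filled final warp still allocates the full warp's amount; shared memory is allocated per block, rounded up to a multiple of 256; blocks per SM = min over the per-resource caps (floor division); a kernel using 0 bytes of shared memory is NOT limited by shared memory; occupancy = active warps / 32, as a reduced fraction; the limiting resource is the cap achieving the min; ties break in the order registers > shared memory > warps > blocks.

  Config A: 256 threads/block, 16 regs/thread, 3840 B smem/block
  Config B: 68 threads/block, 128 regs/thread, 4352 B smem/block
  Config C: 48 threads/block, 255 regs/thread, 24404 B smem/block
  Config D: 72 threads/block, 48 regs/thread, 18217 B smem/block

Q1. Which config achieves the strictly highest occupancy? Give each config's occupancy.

occupancies: A 1, B 27/32, C 3/8, D 9/16

Answer: A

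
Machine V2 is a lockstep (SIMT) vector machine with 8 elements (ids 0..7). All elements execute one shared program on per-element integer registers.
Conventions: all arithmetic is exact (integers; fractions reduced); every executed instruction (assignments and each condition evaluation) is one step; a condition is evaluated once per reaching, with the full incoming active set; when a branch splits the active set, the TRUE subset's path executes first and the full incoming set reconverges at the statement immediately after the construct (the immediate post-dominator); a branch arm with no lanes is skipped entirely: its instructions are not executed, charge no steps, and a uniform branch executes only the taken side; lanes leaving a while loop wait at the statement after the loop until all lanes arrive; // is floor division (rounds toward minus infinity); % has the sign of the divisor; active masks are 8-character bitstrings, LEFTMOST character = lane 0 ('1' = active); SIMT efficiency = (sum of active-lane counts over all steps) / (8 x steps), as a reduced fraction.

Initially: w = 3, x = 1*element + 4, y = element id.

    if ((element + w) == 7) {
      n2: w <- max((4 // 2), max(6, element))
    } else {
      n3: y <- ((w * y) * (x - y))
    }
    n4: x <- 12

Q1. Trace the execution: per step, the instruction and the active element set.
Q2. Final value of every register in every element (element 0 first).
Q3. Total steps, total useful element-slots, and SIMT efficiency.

step 0: eval ((element + w) == 7)    11111111
step 1: w <- max((4 // 2), max(6, element)) 00001000
step 2: y <- ((w * y) * (x - y))     11110111
step 3: x <- 12                      11111111

Answer: 4 steps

w: 3,3,3,3,6,3,3,3
x: 12,12,12,12,12,12,12,12
y: 0,12,24,36,4,60,72,84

steps = 4; useful = 24; efficiency = 24/32 = 3/4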